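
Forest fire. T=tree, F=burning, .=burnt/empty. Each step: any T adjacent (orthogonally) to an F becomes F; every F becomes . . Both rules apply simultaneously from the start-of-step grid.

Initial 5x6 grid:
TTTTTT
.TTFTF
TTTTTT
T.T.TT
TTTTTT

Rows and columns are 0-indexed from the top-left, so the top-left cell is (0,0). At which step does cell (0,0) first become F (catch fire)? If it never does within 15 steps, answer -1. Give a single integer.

Step 1: cell (0,0)='T' (+6 fires, +2 burnt)
Step 2: cell (0,0)='T' (+6 fires, +6 burnt)
Step 3: cell (0,0)='T' (+5 fires, +6 burnt)
Step 4: cell (0,0)='F' (+4 fires, +5 burnt)
  -> target ignites at step 4
Step 5: cell (0,0)='.' (+3 fires, +4 burnt)
Step 6: cell (0,0)='.' (+1 fires, +3 burnt)
Step 7: cell (0,0)='.' (+0 fires, +1 burnt)
  fire out at step 7

4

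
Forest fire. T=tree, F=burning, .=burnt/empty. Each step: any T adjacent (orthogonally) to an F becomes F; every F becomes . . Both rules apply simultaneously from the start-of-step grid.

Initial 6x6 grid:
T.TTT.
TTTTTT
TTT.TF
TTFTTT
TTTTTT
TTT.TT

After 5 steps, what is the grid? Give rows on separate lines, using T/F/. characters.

Step 1: 7 trees catch fire, 2 burn out
  T.TTT.
  TTTTTF
  TTF.F.
  TF.FTF
  TTFTTT
  TTT.TT
Step 2: 9 trees catch fire, 7 burn out
  T.TTT.
  TTFTF.
  TF....
  F...F.
  TF.FTF
  TTF.TT
Step 3: 9 trees catch fire, 9 burn out
  T.FTF.
  TF.F..
  F.....
  ......
  F...F.
  TF..TF
Step 4: 4 trees catch fire, 9 burn out
  T..F..
  F.....
  ......
  ......
  ......
  F...F.
Step 5: 1 trees catch fire, 4 burn out
  F.....
  ......
  ......
  ......
  ......
  ......

F.....
......
......
......
......
......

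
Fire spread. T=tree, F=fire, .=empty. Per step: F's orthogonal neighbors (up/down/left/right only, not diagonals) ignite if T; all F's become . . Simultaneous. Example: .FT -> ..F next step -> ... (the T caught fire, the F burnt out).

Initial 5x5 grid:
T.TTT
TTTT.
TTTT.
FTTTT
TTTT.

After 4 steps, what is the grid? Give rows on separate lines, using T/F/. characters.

Step 1: 3 trees catch fire, 1 burn out
  T.TTT
  TTTT.
  FTTT.
  .FTTT
  FTTT.
Step 2: 4 trees catch fire, 3 burn out
  T.TTT
  FTTT.
  .FTT.
  ..FTT
  .FTT.
Step 3: 5 trees catch fire, 4 burn out
  F.TTT
  .FTT.
  ..FT.
  ...FT
  ..FT.
Step 4: 4 trees catch fire, 5 burn out
  ..TTT
  ..FT.
  ...F.
  ....F
  ...F.

..TTT
..FT.
...F.
....F
...F.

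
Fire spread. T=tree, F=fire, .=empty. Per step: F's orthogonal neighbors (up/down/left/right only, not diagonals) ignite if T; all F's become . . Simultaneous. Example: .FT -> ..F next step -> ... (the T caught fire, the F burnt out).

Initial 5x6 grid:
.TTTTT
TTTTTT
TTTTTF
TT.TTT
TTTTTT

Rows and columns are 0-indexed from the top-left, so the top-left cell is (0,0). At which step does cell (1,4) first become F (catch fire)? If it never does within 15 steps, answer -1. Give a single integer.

Step 1: cell (1,4)='T' (+3 fires, +1 burnt)
Step 2: cell (1,4)='F' (+5 fires, +3 burnt)
  -> target ignites at step 2
Step 3: cell (1,4)='.' (+5 fires, +5 burnt)
Step 4: cell (1,4)='.' (+4 fires, +5 burnt)
Step 5: cell (1,4)='.' (+5 fires, +4 burnt)
Step 6: cell (1,4)='.' (+4 fires, +5 burnt)
Step 7: cell (1,4)='.' (+1 fires, +4 burnt)
Step 8: cell (1,4)='.' (+0 fires, +1 burnt)
  fire out at step 8

2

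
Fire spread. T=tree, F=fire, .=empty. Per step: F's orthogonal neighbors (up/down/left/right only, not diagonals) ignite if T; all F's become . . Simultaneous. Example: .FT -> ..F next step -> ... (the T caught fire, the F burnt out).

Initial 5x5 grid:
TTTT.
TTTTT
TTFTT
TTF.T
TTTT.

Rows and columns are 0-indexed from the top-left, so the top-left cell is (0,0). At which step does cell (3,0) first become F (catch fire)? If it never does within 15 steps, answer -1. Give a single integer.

Step 1: cell (3,0)='T' (+5 fires, +2 burnt)
Step 2: cell (3,0)='F' (+8 fires, +5 burnt)
  -> target ignites at step 2
Step 3: cell (3,0)='.' (+6 fires, +8 burnt)
Step 4: cell (3,0)='.' (+1 fires, +6 burnt)
Step 5: cell (3,0)='.' (+0 fires, +1 burnt)
  fire out at step 5

2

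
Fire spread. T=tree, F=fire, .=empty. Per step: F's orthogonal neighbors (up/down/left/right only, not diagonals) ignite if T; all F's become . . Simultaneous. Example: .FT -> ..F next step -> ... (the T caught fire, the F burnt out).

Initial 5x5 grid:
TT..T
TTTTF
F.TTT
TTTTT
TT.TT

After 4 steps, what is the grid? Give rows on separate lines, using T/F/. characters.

Step 1: 5 trees catch fire, 2 burn out
  TT..F
  FTTF.
  ..TTF
  FTTTT
  TT.TT
Step 2: 7 trees catch fire, 5 burn out
  FT...
  .FF..
  ..TF.
  .FTTF
  FT.TT
Step 3: 6 trees catch fire, 7 burn out
  .F...
  .....
  ..F..
  ..FF.
  .F.TF
Step 4: 1 trees catch fire, 6 burn out
  .....
  .....
  .....
  .....
  ...F.

.....
.....
.....
.....
...F.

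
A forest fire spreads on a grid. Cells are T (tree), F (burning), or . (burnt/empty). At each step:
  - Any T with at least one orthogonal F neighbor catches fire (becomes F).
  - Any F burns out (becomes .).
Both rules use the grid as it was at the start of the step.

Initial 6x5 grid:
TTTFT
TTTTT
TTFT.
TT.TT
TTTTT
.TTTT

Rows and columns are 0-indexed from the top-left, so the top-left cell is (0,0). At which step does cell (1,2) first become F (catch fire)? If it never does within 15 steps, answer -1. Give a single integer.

Step 1: cell (1,2)='F' (+6 fires, +2 burnt)
  -> target ignites at step 1
Step 2: cell (1,2)='.' (+6 fires, +6 burnt)
Step 3: cell (1,2)='.' (+6 fires, +6 burnt)
Step 4: cell (1,2)='.' (+5 fires, +6 burnt)
Step 5: cell (1,2)='.' (+2 fires, +5 burnt)
Step 6: cell (1,2)='.' (+0 fires, +2 burnt)
  fire out at step 6

1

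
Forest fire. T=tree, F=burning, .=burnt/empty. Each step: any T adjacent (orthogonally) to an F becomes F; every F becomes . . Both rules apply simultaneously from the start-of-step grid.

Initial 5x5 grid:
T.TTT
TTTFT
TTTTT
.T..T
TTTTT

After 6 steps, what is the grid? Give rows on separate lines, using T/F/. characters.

Step 1: 4 trees catch fire, 1 burn out
  T.TFT
  TTF.F
  TTTFT
  .T..T
  TTTTT
Step 2: 5 trees catch fire, 4 burn out
  T.F.F
  TF...
  TTF.F
  .T..T
  TTTTT
Step 3: 3 trees catch fire, 5 burn out
  T....
  F....
  TF...
  .T..F
  TTTTT
Step 4: 4 trees catch fire, 3 burn out
  F....
  .....
  F....
  .F...
  TTTTF
Step 5: 2 trees catch fire, 4 burn out
  .....
  .....
  .....
  .....
  TFTF.
Step 6: 2 trees catch fire, 2 burn out
  .....
  .....
  .....
  .....
  F.F..

.....
.....
.....
.....
F.F..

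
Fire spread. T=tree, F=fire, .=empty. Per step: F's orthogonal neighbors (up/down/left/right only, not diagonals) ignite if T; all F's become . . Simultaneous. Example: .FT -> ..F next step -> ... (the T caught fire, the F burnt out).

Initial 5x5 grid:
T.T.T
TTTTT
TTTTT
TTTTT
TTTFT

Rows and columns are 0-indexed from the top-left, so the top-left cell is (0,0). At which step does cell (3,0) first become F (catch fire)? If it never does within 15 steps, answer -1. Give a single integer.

Step 1: cell (3,0)='T' (+3 fires, +1 burnt)
Step 2: cell (3,0)='T' (+4 fires, +3 burnt)
Step 3: cell (3,0)='T' (+5 fires, +4 burnt)
Step 4: cell (3,0)='F' (+4 fires, +5 burnt)
  -> target ignites at step 4
Step 5: cell (3,0)='.' (+4 fires, +4 burnt)
Step 6: cell (3,0)='.' (+1 fires, +4 burnt)
Step 7: cell (3,0)='.' (+1 fires, +1 burnt)
Step 8: cell (3,0)='.' (+0 fires, +1 burnt)
  fire out at step 8

4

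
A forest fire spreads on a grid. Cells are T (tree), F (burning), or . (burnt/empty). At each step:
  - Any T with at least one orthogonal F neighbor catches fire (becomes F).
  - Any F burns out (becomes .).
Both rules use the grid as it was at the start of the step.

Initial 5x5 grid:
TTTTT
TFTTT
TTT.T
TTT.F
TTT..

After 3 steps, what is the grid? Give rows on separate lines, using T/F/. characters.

Step 1: 5 trees catch fire, 2 burn out
  TFTTT
  F.FTT
  TFT.F
  TTT..
  TTT..
Step 2: 7 trees catch fire, 5 burn out
  F.FTT
  ...FF
  F.F..
  TFT..
  TTT..
Step 3: 5 trees catch fire, 7 burn out
  ...FF
  .....
  .....
  F.F..
  TFT..

...FF
.....
.....
F.F..
TFT..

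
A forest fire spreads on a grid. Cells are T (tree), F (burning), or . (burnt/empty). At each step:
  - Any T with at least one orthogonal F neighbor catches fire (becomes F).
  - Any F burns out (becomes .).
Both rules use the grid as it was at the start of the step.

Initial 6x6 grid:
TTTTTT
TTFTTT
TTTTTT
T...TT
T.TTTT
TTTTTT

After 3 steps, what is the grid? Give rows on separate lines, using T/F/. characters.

Step 1: 4 trees catch fire, 1 burn out
  TTFTTT
  TF.FTT
  TTFTTT
  T...TT
  T.TTTT
  TTTTTT
Step 2: 6 trees catch fire, 4 burn out
  TF.FTT
  F...FT
  TF.FTT
  T...TT
  T.TTTT
  TTTTTT
Step 3: 5 trees catch fire, 6 burn out
  F...FT
  .....F
  F...FT
  T...TT
  T.TTTT
  TTTTTT

F...FT
.....F
F...FT
T...TT
T.TTTT
TTTTTT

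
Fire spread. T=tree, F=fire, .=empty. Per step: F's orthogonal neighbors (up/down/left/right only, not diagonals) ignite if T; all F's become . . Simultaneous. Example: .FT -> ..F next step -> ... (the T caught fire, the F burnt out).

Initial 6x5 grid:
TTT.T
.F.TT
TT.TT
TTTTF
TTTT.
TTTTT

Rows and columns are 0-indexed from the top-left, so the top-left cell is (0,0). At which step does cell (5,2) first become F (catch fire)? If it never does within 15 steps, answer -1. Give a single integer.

Step 1: cell (5,2)='T' (+4 fires, +2 burnt)
Step 2: cell (5,2)='T' (+8 fires, +4 burnt)
Step 3: cell (5,2)='T' (+6 fires, +8 burnt)
Step 4: cell (5,2)='F' (+4 fires, +6 burnt)
  -> target ignites at step 4
Step 5: cell (5,2)='.' (+1 fires, +4 burnt)
Step 6: cell (5,2)='.' (+0 fires, +1 burnt)
  fire out at step 6

4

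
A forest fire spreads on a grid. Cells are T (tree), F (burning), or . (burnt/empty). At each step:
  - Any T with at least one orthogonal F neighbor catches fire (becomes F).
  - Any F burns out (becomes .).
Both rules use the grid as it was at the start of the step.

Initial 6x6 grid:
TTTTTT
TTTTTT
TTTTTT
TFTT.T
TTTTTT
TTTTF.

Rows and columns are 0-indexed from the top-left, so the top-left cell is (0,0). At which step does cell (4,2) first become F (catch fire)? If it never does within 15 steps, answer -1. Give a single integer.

Step 1: cell (4,2)='T' (+6 fires, +2 burnt)
Step 2: cell (4,2)='F' (+10 fires, +6 burnt)
  -> target ignites at step 2
Step 3: cell (4,2)='.' (+6 fires, +10 burnt)
Step 4: cell (4,2)='.' (+5 fires, +6 burnt)
Step 5: cell (4,2)='.' (+3 fires, +5 burnt)
Step 6: cell (4,2)='.' (+2 fires, +3 burnt)
Step 7: cell (4,2)='.' (+0 fires, +2 burnt)
  fire out at step 7

2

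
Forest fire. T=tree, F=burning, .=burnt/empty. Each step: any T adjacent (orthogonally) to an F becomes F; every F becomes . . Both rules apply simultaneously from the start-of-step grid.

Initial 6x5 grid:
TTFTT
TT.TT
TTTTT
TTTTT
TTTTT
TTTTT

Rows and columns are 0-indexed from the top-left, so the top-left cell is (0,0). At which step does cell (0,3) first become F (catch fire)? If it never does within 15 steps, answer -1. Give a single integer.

Step 1: cell (0,3)='F' (+2 fires, +1 burnt)
  -> target ignites at step 1
Step 2: cell (0,3)='.' (+4 fires, +2 burnt)
Step 3: cell (0,3)='.' (+4 fires, +4 burnt)
Step 4: cell (0,3)='.' (+5 fires, +4 burnt)
Step 5: cell (0,3)='.' (+5 fires, +5 burnt)
Step 6: cell (0,3)='.' (+5 fires, +5 burnt)
Step 7: cell (0,3)='.' (+3 fires, +5 burnt)
Step 8: cell (0,3)='.' (+0 fires, +3 burnt)
  fire out at step 8

1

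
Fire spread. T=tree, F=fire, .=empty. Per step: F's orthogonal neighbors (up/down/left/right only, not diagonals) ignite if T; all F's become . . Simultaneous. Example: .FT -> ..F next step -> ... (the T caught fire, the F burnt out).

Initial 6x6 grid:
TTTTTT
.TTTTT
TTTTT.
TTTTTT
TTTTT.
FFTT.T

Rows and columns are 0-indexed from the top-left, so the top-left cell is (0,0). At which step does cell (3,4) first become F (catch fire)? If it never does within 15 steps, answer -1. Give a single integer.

Step 1: cell (3,4)='T' (+3 fires, +2 burnt)
Step 2: cell (3,4)='T' (+4 fires, +3 burnt)
Step 3: cell (3,4)='T' (+4 fires, +4 burnt)
Step 4: cell (3,4)='T' (+4 fires, +4 burnt)
Step 5: cell (3,4)='F' (+4 fires, +4 burnt)
  -> target ignites at step 5
Step 6: cell (3,4)='.' (+5 fires, +4 burnt)
Step 7: cell (3,4)='.' (+2 fires, +5 burnt)
Step 8: cell (3,4)='.' (+2 fires, +2 burnt)
Step 9: cell (3,4)='.' (+1 fires, +2 burnt)
Step 10: cell (3,4)='.' (+0 fires, +1 burnt)
  fire out at step 10

5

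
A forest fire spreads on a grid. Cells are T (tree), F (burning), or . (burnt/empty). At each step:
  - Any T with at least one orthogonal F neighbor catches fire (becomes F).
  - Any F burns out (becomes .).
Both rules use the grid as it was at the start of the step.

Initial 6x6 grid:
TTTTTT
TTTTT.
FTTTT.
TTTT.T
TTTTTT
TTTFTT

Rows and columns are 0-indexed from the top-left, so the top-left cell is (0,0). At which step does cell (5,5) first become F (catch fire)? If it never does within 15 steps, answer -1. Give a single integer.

Step 1: cell (5,5)='T' (+6 fires, +2 burnt)
Step 2: cell (5,5)='F' (+10 fires, +6 burnt)
  -> target ignites at step 2
Step 3: cell (5,5)='.' (+7 fires, +10 burnt)
Step 4: cell (5,5)='.' (+4 fires, +7 burnt)
Step 5: cell (5,5)='.' (+2 fires, +4 burnt)
Step 6: cell (5,5)='.' (+1 fires, +2 burnt)
Step 7: cell (5,5)='.' (+1 fires, +1 burnt)
Step 8: cell (5,5)='.' (+0 fires, +1 burnt)
  fire out at step 8

2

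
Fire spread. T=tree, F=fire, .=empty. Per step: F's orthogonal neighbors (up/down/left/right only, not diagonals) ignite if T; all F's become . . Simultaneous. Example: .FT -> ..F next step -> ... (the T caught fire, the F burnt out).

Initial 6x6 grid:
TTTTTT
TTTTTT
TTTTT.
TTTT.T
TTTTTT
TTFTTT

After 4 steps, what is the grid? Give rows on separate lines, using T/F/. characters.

Step 1: 3 trees catch fire, 1 burn out
  TTTTTT
  TTTTTT
  TTTTT.
  TTTT.T
  TTFTTT
  TF.FTT
Step 2: 5 trees catch fire, 3 burn out
  TTTTTT
  TTTTTT
  TTTTT.
  TTFT.T
  TF.FTT
  F...FT
Step 3: 6 trees catch fire, 5 burn out
  TTTTTT
  TTTTTT
  TTFTT.
  TF.F.T
  F...FT
  .....F
Step 4: 5 trees catch fire, 6 burn out
  TTTTTT
  TTFTTT
  TF.FT.
  F....T
  .....F
  ......

TTTTTT
TTFTTT
TF.FT.
F....T
.....F
......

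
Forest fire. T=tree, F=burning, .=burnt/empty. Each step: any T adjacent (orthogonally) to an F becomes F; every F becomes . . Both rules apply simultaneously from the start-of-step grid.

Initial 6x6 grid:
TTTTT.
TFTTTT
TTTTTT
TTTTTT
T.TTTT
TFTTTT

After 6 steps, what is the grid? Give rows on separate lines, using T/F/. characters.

Step 1: 6 trees catch fire, 2 burn out
  TFTTT.
  F.FTTT
  TFTTTT
  TTTTTT
  T.TTTT
  F.FTTT
Step 2: 9 trees catch fire, 6 burn out
  F.FTT.
  ...FTT
  F.FTTT
  TFTTTT
  F.FTTT
  ...FTT
Step 3: 7 trees catch fire, 9 burn out
  ...FT.
  ....FT
  ...FTT
  F.FTTT
  ...FTT
  ....FT
Step 4: 6 trees catch fire, 7 burn out
  ....F.
  .....F
  ....FT
  ...FTT
  ....FT
  .....F
Step 5: 3 trees catch fire, 6 burn out
  ......
  ......
  .....F
  ....FT
  .....F
  ......
Step 6: 1 trees catch fire, 3 burn out
  ......
  ......
  ......
  .....F
  ......
  ......

......
......
......
.....F
......
......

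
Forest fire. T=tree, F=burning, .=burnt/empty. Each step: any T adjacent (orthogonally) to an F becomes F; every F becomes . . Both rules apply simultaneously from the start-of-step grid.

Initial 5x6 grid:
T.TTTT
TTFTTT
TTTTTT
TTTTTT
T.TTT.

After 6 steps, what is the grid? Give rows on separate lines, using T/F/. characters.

Step 1: 4 trees catch fire, 1 burn out
  T.FTTT
  TF.FTT
  TTFTTT
  TTTTTT
  T.TTT.
Step 2: 6 trees catch fire, 4 burn out
  T..FTT
  F...FT
  TF.FTT
  TTFTTT
  T.TTT.
Step 3: 8 trees catch fire, 6 burn out
  F...FT
  .....F
  F...FT
  TF.FTT
  T.FTT.
Step 4: 5 trees catch fire, 8 burn out
  .....F
  ......
  .....F
  F...FT
  T..FT.
Step 5: 3 trees catch fire, 5 burn out
  ......
  ......
  ......
  .....F
  F...F.
Step 6: 0 trees catch fire, 3 burn out
  ......
  ......
  ......
  ......
  ......

......
......
......
......
......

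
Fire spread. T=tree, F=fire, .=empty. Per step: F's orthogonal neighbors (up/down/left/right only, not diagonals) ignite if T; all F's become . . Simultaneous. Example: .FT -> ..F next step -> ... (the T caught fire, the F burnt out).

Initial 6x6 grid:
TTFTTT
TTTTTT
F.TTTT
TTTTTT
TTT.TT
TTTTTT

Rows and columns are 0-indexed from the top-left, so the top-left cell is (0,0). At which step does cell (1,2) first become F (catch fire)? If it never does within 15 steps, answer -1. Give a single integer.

Step 1: cell (1,2)='F' (+5 fires, +2 burnt)
  -> target ignites at step 1
Step 2: cell (1,2)='.' (+7 fires, +5 burnt)
Step 3: cell (1,2)='.' (+6 fires, +7 burnt)
Step 4: cell (1,2)='.' (+5 fires, +6 burnt)
Step 5: cell (1,2)='.' (+3 fires, +5 burnt)
Step 6: cell (1,2)='.' (+3 fires, +3 burnt)
Step 7: cell (1,2)='.' (+2 fires, +3 burnt)
Step 8: cell (1,2)='.' (+1 fires, +2 burnt)
Step 9: cell (1,2)='.' (+0 fires, +1 burnt)
  fire out at step 9

1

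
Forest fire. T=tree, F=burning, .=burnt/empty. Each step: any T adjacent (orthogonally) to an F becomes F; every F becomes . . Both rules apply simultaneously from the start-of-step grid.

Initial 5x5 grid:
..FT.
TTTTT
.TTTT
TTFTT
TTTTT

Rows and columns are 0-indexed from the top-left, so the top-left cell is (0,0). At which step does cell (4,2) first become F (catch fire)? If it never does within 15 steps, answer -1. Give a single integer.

Step 1: cell (4,2)='F' (+6 fires, +2 burnt)
  -> target ignites at step 1
Step 2: cell (4,2)='.' (+8 fires, +6 burnt)
Step 3: cell (4,2)='.' (+5 fires, +8 burnt)
Step 4: cell (4,2)='.' (+0 fires, +5 burnt)
  fire out at step 4

1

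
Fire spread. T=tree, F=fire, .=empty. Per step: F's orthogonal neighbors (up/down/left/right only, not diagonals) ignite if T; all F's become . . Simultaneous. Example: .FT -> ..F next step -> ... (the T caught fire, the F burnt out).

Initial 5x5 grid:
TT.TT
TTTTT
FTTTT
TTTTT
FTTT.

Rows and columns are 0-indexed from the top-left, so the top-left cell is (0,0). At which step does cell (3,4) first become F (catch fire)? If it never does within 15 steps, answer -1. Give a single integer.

Step 1: cell (3,4)='T' (+4 fires, +2 burnt)
Step 2: cell (3,4)='T' (+5 fires, +4 burnt)
Step 3: cell (3,4)='T' (+5 fires, +5 burnt)
Step 4: cell (3,4)='T' (+3 fires, +5 burnt)
Step 5: cell (3,4)='F' (+3 fires, +3 burnt)
  -> target ignites at step 5
Step 6: cell (3,4)='.' (+1 fires, +3 burnt)
Step 7: cell (3,4)='.' (+0 fires, +1 burnt)
  fire out at step 7

5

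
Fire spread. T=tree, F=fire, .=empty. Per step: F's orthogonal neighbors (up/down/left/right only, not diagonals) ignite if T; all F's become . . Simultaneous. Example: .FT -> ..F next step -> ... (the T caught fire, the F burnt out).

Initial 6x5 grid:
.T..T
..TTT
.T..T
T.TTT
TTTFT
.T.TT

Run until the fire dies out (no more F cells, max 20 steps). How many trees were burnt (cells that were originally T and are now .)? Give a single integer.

Step 1: +4 fires, +1 burnt (F count now 4)
Step 2: +4 fires, +4 burnt (F count now 4)
Step 3: +3 fires, +4 burnt (F count now 3)
Step 4: +2 fires, +3 burnt (F count now 2)
Step 5: +2 fires, +2 burnt (F count now 2)
Step 6: +1 fires, +2 burnt (F count now 1)
Step 7: +0 fires, +1 burnt (F count now 0)
Fire out after step 7
Initially T: 18, now '.': 28
Total burnt (originally-T cells now '.'): 16

Answer: 16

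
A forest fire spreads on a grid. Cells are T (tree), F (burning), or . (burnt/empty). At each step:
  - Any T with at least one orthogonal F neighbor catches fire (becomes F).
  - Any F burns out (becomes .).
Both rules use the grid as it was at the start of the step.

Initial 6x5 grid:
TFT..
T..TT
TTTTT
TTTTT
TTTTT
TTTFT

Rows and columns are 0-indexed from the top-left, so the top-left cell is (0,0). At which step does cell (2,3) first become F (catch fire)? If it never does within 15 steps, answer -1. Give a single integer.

Step 1: cell (2,3)='T' (+5 fires, +2 burnt)
Step 2: cell (2,3)='T' (+5 fires, +5 burnt)
Step 3: cell (2,3)='F' (+6 fires, +5 burnt)
  -> target ignites at step 3
Step 4: cell (2,3)='.' (+7 fires, +6 burnt)
Step 5: cell (2,3)='.' (+1 fires, +7 burnt)
Step 6: cell (2,3)='.' (+0 fires, +1 burnt)
  fire out at step 6

3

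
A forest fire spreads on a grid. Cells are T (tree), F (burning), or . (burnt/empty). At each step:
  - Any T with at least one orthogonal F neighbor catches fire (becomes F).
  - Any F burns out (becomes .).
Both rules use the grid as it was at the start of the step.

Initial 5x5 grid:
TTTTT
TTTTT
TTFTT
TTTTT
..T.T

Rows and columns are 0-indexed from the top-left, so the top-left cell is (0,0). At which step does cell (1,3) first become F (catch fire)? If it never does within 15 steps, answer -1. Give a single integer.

Step 1: cell (1,3)='T' (+4 fires, +1 burnt)
Step 2: cell (1,3)='F' (+8 fires, +4 burnt)
  -> target ignites at step 2
Step 3: cell (1,3)='.' (+6 fires, +8 burnt)
Step 4: cell (1,3)='.' (+3 fires, +6 burnt)
Step 5: cell (1,3)='.' (+0 fires, +3 burnt)
  fire out at step 5

2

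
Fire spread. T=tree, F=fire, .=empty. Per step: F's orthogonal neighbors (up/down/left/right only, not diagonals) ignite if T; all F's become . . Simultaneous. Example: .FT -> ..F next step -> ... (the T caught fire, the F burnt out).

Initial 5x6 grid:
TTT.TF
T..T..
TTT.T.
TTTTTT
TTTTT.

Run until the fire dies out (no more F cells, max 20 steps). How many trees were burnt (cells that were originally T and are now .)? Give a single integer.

Step 1: +1 fires, +1 burnt (F count now 1)
Step 2: +0 fires, +1 burnt (F count now 0)
Fire out after step 2
Initially T: 21, now '.': 10
Total burnt (originally-T cells now '.'): 1

Answer: 1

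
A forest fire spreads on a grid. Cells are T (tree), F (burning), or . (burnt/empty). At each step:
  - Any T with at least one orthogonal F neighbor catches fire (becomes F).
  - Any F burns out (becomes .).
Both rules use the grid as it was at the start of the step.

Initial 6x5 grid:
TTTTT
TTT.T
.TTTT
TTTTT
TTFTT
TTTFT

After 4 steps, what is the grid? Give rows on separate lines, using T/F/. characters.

Step 1: 5 trees catch fire, 2 burn out
  TTTTT
  TTT.T
  .TTTT
  TTFTT
  TF.FT
  TTF.F
Step 2: 6 trees catch fire, 5 burn out
  TTTTT
  TTT.T
  .TFTT
  TF.FT
  F...F
  TF...
Step 3: 6 trees catch fire, 6 burn out
  TTTTT
  TTF.T
  .F.FT
  F...F
  .....
  F....
Step 4: 3 trees catch fire, 6 burn out
  TTFTT
  TF..T
  ....F
  .....
  .....
  .....

TTFTT
TF..T
....F
.....
.....
.....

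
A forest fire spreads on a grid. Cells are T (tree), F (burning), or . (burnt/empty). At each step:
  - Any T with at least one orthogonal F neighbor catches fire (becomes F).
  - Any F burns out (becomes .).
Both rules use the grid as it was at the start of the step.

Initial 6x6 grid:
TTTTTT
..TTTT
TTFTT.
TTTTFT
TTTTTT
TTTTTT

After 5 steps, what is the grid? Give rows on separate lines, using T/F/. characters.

Step 1: 8 trees catch fire, 2 burn out
  TTTTTT
  ..FTTT
  TF.FF.
  TTFF.F
  TTTTFT
  TTTTTT
Step 2: 9 trees catch fire, 8 burn out
  TTFTTT
  ...FFT
  F.....
  TF....
  TTFF.F
  TTTTFT
Step 3: 9 trees catch fire, 9 burn out
  TF.FFT
  .....F
  ......
  F.....
  TF....
  TTFF.F
Step 4: 4 trees catch fire, 9 burn out
  F....F
  ......
  ......
  ......
  F.....
  TF....
Step 5: 1 trees catch fire, 4 burn out
  ......
  ......
  ......
  ......
  ......
  F.....

......
......
......
......
......
F.....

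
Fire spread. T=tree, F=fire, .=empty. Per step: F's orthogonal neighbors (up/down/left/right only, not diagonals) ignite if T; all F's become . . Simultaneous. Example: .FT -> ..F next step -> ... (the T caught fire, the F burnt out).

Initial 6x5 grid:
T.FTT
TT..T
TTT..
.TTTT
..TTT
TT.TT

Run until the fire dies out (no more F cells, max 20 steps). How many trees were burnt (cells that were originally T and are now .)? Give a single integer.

Step 1: +1 fires, +1 burnt (F count now 1)
Step 2: +1 fires, +1 burnt (F count now 1)
Step 3: +1 fires, +1 burnt (F count now 1)
Step 4: +0 fires, +1 burnt (F count now 0)
Fire out after step 4
Initially T: 20, now '.': 13
Total burnt (originally-T cells now '.'): 3

Answer: 3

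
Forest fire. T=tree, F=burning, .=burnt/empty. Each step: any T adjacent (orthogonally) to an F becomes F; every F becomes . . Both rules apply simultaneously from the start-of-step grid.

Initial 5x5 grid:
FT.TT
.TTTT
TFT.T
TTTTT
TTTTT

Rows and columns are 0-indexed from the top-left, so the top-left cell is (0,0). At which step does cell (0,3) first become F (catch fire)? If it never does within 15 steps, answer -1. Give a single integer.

Step 1: cell (0,3)='T' (+5 fires, +2 burnt)
Step 2: cell (0,3)='T' (+4 fires, +5 burnt)
Step 3: cell (0,3)='T' (+4 fires, +4 burnt)
Step 4: cell (0,3)='F' (+4 fires, +4 burnt)
  -> target ignites at step 4
Step 5: cell (0,3)='.' (+3 fires, +4 burnt)
Step 6: cell (0,3)='.' (+0 fires, +3 burnt)
  fire out at step 6

4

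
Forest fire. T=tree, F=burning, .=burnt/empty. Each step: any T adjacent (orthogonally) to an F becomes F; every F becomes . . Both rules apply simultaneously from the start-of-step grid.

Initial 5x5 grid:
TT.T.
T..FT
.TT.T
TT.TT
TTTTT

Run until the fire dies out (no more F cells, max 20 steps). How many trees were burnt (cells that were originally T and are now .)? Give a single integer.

Step 1: +2 fires, +1 burnt (F count now 2)
Step 2: +1 fires, +2 burnt (F count now 1)
Step 3: +1 fires, +1 burnt (F count now 1)
Step 4: +2 fires, +1 burnt (F count now 2)
Step 5: +1 fires, +2 burnt (F count now 1)
Step 6: +1 fires, +1 burnt (F count now 1)
Step 7: +1 fires, +1 burnt (F count now 1)
Step 8: +2 fires, +1 burnt (F count now 2)
Step 9: +2 fires, +2 burnt (F count now 2)
Step 10: +1 fires, +2 burnt (F count now 1)
Step 11: +0 fires, +1 burnt (F count now 0)
Fire out after step 11
Initially T: 17, now '.': 22
Total burnt (originally-T cells now '.'): 14

Answer: 14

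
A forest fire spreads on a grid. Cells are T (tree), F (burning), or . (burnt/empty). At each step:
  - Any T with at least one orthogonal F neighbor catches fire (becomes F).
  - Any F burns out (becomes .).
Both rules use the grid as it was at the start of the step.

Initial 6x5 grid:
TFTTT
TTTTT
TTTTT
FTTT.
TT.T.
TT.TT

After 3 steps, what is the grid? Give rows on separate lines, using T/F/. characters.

Step 1: 6 trees catch fire, 2 burn out
  F.FTT
  TFTTT
  FTTTT
  .FTT.
  FT.T.
  TT.TT
Step 2: 7 trees catch fire, 6 burn out
  ...FT
  F.FTT
  .FTTT
  ..FT.
  .F.T.
  FT.TT
Step 3: 5 trees catch fire, 7 burn out
  ....F
  ...FT
  ..FTT
  ...F.
  ...T.
  .F.TT

....F
...FT
..FTT
...F.
...T.
.F.TT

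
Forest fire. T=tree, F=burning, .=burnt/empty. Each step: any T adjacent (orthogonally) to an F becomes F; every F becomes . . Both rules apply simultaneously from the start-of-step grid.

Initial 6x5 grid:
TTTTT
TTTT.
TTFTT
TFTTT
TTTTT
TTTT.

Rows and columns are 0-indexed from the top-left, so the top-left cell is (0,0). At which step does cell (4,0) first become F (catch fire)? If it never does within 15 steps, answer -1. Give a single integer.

Step 1: cell (4,0)='T' (+6 fires, +2 burnt)
Step 2: cell (4,0)='F' (+9 fires, +6 burnt)
  -> target ignites at step 2
Step 3: cell (4,0)='.' (+7 fires, +9 burnt)
Step 4: cell (4,0)='.' (+4 fires, +7 burnt)
Step 5: cell (4,0)='.' (+0 fires, +4 burnt)
  fire out at step 5

2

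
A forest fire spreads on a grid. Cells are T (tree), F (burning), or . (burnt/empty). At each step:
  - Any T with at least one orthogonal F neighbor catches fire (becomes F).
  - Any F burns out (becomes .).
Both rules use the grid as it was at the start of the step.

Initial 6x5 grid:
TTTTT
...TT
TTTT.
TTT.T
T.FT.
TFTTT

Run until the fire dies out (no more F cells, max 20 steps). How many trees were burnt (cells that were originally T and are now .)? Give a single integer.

Step 1: +4 fires, +2 burnt (F count now 4)
Step 2: +4 fires, +4 burnt (F count now 4)
Step 3: +4 fires, +4 burnt (F count now 4)
Step 4: +2 fires, +4 burnt (F count now 2)
Step 5: +2 fires, +2 burnt (F count now 2)
Step 6: +2 fires, +2 burnt (F count now 2)
Step 7: +1 fires, +2 burnt (F count now 1)
Step 8: +1 fires, +1 burnt (F count now 1)
Step 9: +0 fires, +1 burnt (F count now 0)
Fire out after step 9
Initially T: 21, now '.': 29
Total burnt (originally-T cells now '.'): 20

Answer: 20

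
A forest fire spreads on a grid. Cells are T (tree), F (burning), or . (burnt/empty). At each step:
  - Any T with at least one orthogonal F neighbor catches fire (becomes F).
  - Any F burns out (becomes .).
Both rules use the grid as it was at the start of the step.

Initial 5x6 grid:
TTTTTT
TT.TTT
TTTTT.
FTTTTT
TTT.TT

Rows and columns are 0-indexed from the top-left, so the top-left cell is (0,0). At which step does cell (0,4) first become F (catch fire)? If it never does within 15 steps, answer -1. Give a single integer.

Step 1: cell (0,4)='T' (+3 fires, +1 burnt)
Step 2: cell (0,4)='T' (+4 fires, +3 burnt)
Step 3: cell (0,4)='T' (+5 fires, +4 burnt)
Step 4: cell (0,4)='T' (+3 fires, +5 burnt)
Step 5: cell (0,4)='T' (+5 fires, +3 burnt)
Step 6: cell (0,4)='T' (+3 fires, +5 burnt)
Step 7: cell (0,4)='F' (+2 fires, +3 burnt)
  -> target ignites at step 7
Step 8: cell (0,4)='.' (+1 fires, +2 burnt)
Step 9: cell (0,4)='.' (+0 fires, +1 burnt)
  fire out at step 9

7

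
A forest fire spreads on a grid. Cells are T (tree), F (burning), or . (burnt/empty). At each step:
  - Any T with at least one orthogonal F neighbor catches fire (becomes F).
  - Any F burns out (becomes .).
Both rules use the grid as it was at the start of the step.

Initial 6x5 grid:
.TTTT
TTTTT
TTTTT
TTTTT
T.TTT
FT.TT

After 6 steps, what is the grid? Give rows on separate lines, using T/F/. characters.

Step 1: 2 trees catch fire, 1 burn out
  .TTTT
  TTTTT
  TTTTT
  TTTTT
  F.TTT
  .F.TT
Step 2: 1 trees catch fire, 2 burn out
  .TTTT
  TTTTT
  TTTTT
  FTTTT
  ..TTT
  ...TT
Step 3: 2 trees catch fire, 1 burn out
  .TTTT
  TTTTT
  FTTTT
  .FTTT
  ..TTT
  ...TT
Step 4: 3 trees catch fire, 2 burn out
  .TTTT
  FTTTT
  .FTTT
  ..FTT
  ..TTT
  ...TT
Step 5: 4 trees catch fire, 3 burn out
  .TTTT
  .FTTT
  ..FTT
  ...FT
  ..FTT
  ...TT
Step 6: 5 trees catch fire, 4 burn out
  .FTTT
  ..FTT
  ...FT
  ....F
  ...FT
  ...TT

.FTTT
..FTT
...FT
....F
...FT
...TT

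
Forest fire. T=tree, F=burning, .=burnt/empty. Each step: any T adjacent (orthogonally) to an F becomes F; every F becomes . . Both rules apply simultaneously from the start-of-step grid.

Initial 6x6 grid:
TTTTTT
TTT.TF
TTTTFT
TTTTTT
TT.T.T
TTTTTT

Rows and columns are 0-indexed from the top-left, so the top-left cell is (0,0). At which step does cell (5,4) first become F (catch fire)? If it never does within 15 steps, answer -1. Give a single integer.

Step 1: cell (5,4)='T' (+5 fires, +2 burnt)
Step 2: cell (5,4)='T' (+4 fires, +5 burnt)
Step 3: cell (5,4)='T' (+6 fires, +4 burnt)
Step 4: cell (5,4)='T' (+6 fires, +6 burnt)
Step 5: cell (5,4)='F' (+6 fires, +6 burnt)
  -> target ignites at step 5
Step 6: cell (5,4)='.' (+3 fires, +6 burnt)
Step 7: cell (5,4)='.' (+1 fires, +3 burnt)
Step 8: cell (5,4)='.' (+0 fires, +1 burnt)
  fire out at step 8

5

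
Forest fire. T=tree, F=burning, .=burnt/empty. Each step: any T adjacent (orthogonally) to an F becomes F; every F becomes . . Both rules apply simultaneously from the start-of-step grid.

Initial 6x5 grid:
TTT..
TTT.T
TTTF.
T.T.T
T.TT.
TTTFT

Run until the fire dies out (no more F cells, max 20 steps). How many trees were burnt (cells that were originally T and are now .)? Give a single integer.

Step 1: +4 fires, +2 burnt (F count now 4)
Step 2: +5 fires, +4 burnt (F count now 5)
Step 3: +4 fires, +5 burnt (F count now 4)
Step 4: +4 fires, +4 burnt (F count now 4)
Step 5: +1 fires, +4 burnt (F count now 1)
Step 6: +0 fires, +1 burnt (F count now 0)
Fire out after step 6
Initially T: 20, now '.': 28
Total burnt (originally-T cells now '.'): 18

Answer: 18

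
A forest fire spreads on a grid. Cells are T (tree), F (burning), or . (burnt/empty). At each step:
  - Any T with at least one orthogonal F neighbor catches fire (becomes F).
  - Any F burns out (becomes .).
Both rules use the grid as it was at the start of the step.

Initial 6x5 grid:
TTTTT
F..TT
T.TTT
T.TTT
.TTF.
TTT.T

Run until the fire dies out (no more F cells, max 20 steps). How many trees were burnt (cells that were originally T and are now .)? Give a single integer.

Step 1: +4 fires, +2 burnt (F count now 4)
Step 2: +7 fires, +4 burnt (F count now 7)
Step 3: +5 fires, +7 burnt (F count now 5)
Step 4: +3 fires, +5 burnt (F count now 3)
Step 5: +1 fires, +3 burnt (F count now 1)
Step 6: +0 fires, +1 burnt (F count now 0)
Fire out after step 6
Initially T: 21, now '.': 29
Total burnt (originally-T cells now '.'): 20

Answer: 20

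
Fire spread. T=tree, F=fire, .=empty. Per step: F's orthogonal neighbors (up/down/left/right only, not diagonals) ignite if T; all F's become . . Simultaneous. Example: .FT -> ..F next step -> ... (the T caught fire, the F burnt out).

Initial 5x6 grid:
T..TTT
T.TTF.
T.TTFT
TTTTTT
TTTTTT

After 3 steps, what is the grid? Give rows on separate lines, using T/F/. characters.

Step 1: 5 trees catch fire, 2 burn out
  T..TFT
  T.TF..
  T.TF.F
  TTTTFT
  TTTTTT
Step 2: 7 trees catch fire, 5 burn out
  T..F.F
  T.F...
  T.F...
  TTTF.F
  TTTTFT
Step 3: 3 trees catch fire, 7 burn out
  T.....
  T.....
  T.....
  TTF...
  TTTF.F

T.....
T.....
T.....
TTF...
TTTF.F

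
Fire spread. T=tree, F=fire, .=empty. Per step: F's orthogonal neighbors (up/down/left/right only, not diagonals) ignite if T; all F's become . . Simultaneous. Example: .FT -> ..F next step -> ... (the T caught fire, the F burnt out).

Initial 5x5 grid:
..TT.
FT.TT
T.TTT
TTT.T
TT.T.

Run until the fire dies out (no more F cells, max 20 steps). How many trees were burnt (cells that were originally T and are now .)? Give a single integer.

Step 1: +2 fires, +1 burnt (F count now 2)
Step 2: +1 fires, +2 burnt (F count now 1)
Step 3: +2 fires, +1 burnt (F count now 2)
Step 4: +2 fires, +2 burnt (F count now 2)
Step 5: +1 fires, +2 burnt (F count now 1)
Step 6: +1 fires, +1 burnt (F count now 1)
Step 7: +2 fires, +1 burnt (F count now 2)
Step 8: +3 fires, +2 burnt (F count now 3)
Step 9: +1 fires, +3 burnt (F count now 1)
Step 10: +0 fires, +1 burnt (F count now 0)
Fire out after step 10
Initially T: 16, now '.': 24
Total burnt (originally-T cells now '.'): 15

Answer: 15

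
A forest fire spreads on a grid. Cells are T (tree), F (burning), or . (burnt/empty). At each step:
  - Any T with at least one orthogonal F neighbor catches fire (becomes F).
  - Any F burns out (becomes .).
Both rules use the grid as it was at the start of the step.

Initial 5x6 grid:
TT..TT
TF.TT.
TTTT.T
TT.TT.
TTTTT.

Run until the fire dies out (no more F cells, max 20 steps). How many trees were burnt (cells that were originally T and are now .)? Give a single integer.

Answer: 20

Derivation:
Step 1: +3 fires, +1 burnt (F count now 3)
Step 2: +4 fires, +3 burnt (F count now 4)
Step 3: +3 fires, +4 burnt (F count now 3)
Step 4: +4 fires, +3 burnt (F count now 4)
Step 5: +3 fires, +4 burnt (F count now 3)
Step 6: +2 fires, +3 burnt (F count now 2)
Step 7: +1 fires, +2 burnt (F count now 1)
Step 8: +0 fires, +1 burnt (F count now 0)
Fire out after step 8
Initially T: 21, now '.': 29
Total burnt (originally-T cells now '.'): 20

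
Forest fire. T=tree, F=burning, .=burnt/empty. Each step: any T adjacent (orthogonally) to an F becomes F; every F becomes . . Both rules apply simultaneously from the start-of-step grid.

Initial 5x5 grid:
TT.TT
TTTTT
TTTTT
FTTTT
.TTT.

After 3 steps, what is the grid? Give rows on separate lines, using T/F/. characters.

Step 1: 2 trees catch fire, 1 burn out
  TT.TT
  TTTTT
  FTTTT
  .FTTT
  .TTT.
Step 2: 4 trees catch fire, 2 burn out
  TT.TT
  FTTTT
  .FTTT
  ..FTT
  .FTT.
Step 3: 5 trees catch fire, 4 burn out
  FT.TT
  .FTTT
  ..FTT
  ...FT
  ..FT.

FT.TT
.FTTT
..FTT
...FT
..FT.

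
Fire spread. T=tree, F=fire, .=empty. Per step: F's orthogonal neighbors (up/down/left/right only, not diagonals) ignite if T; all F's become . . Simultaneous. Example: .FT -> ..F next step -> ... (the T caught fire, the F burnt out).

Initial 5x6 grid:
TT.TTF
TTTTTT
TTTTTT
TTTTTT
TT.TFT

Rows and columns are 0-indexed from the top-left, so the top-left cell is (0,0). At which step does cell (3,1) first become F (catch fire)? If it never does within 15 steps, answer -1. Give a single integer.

Step 1: cell (3,1)='T' (+5 fires, +2 burnt)
Step 2: cell (3,1)='T' (+6 fires, +5 burnt)
Step 3: cell (3,1)='T' (+3 fires, +6 burnt)
Step 4: cell (3,1)='F' (+3 fires, +3 burnt)
  -> target ignites at step 4
Step 5: cell (3,1)='.' (+4 fires, +3 burnt)
Step 6: cell (3,1)='.' (+4 fires, +4 burnt)
Step 7: cell (3,1)='.' (+1 fires, +4 burnt)
Step 8: cell (3,1)='.' (+0 fires, +1 burnt)
  fire out at step 8

4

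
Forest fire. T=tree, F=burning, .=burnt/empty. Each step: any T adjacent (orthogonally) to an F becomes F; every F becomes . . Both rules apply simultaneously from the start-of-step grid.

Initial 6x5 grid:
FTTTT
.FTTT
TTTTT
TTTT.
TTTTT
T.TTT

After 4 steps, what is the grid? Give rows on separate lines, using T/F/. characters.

Step 1: 3 trees catch fire, 2 burn out
  .FTTT
  ..FTT
  TFTTT
  TTTT.
  TTTTT
  T.TTT
Step 2: 5 trees catch fire, 3 burn out
  ..FTT
  ...FT
  F.FTT
  TFTT.
  TTTTT
  T.TTT
Step 3: 6 trees catch fire, 5 burn out
  ...FT
  ....F
  ...FT
  F.FT.
  TFTTT
  T.TTT
Step 4: 5 trees catch fire, 6 burn out
  ....F
  .....
  ....F
  ...F.
  F.FTT
  T.TTT

....F
.....
....F
...F.
F.FTT
T.TTT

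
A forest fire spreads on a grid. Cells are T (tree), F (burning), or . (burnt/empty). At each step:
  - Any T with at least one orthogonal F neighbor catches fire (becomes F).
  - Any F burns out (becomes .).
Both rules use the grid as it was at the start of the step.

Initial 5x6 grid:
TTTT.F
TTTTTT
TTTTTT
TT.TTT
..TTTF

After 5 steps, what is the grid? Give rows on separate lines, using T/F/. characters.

Step 1: 3 trees catch fire, 2 burn out
  TTTT..
  TTTTTF
  TTTTTT
  TT.TTF
  ..TTF.
Step 2: 4 trees catch fire, 3 burn out
  TTTT..
  TTTTF.
  TTTTTF
  TT.TF.
  ..TF..
Step 3: 4 trees catch fire, 4 burn out
  TTTT..
  TTTF..
  TTTTF.
  TT.F..
  ..F...
Step 4: 3 trees catch fire, 4 burn out
  TTTF..
  TTF...
  TTTF..
  TT....
  ......
Step 5: 3 trees catch fire, 3 burn out
  TTF...
  TF....
  TTF...
  TT....
  ......

TTF...
TF....
TTF...
TT....
......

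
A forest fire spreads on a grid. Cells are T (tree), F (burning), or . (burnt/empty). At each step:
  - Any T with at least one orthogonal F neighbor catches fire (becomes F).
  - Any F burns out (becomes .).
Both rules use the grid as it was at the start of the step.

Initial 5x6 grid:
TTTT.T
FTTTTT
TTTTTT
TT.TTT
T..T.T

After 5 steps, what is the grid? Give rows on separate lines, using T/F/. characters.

Step 1: 3 trees catch fire, 1 burn out
  FTTT.T
  .FTTTT
  FTTTTT
  TT.TTT
  T..T.T
Step 2: 4 trees catch fire, 3 burn out
  .FTT.T
  ..FTTT
  .FTTTT
  FT.TTT
  T..T.T
Step 3: 5 trees catch fire, 4 burn out
  ..FT.T
  ...FTT
  ..FTTT
  .F.TTT
  F..T.T
Step 4: 3 trees catch fire, 5 burn out
  ...F.T
  ....FT
  ...FTT
  ...TTT
  ...T.T
Step 5: 3 trees catch fire, 3 burn out
  .....T
  .....F
  ....FT
  ...FTT
  ...T.T

.....T
.....F
....FT
...FTT
...T.T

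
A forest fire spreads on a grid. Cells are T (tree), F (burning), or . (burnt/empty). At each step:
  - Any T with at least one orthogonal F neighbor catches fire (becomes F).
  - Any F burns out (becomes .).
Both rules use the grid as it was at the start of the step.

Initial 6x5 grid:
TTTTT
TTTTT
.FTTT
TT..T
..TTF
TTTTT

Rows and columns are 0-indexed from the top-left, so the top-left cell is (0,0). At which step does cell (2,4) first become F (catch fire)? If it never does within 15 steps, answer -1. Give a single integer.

Step 1: cell (2,4)='T' (+6 fires, +2 burnt)
Step 2: cell (2,4)='F' (+8 fires, +6 burnt)
  -> target ignites at step 2
Step 3: cell (2,4)='.' (+5 fires, +8 burnt)
Step 4: cell (2,4)='.' (+3 fires, +5 burnt)
Step 5: cell (2,4)='.' (+1 fires, +3 burnt)
Step 6: cell (2,4)='.' (+0 fires, +1 burnt)
  fire out at step 6

2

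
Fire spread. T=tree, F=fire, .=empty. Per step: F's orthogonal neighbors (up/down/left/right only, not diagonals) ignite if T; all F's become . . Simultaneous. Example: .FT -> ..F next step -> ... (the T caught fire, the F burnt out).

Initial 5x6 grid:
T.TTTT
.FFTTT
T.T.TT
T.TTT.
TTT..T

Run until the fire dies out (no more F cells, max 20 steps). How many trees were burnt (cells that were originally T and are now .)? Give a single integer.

Answer: 18

Derivation:
Step 1: +3 fires, +2 burnt (F count now 3)
Step 2: +3 fires, +3 burnt (F count now 3)
Step 3: +5 fires, +3 burnt (F count now 5)
Step 4: +4 fires, +5 burnt (F count now 4)
Step 5: +1 fires, +4 burnt (F count now 1)
Step 6: +1 fires, +1 burnt (F count now 1)
Step 7: +1 fires, +1 burnt (F count now 1)
Step 8: +0 fires, +1 burnt (F count now 0)
Fire out after step 8
Initially T: 20, now '.': 28
Total burnt (originally-T cells now '.'): 18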